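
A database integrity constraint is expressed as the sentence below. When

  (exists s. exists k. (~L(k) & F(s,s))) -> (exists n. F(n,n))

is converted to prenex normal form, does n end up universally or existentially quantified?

existential

First replace A → B with ¬A ∨ B.
  ~(exists s. exists k. (~L(k) & F(s,s))) | (exists n. F(n,n))
Move each ¬ inward, flipping quantifiers it crosses:
  (forall s. forall k. (L(k) | ~F(s,s))) | (exists n. F(n,n))
Finally move all quantifiers to the prefix:
  forall s. forall k. exists n. (L(k) | ~F(s,s) | F(n,n))
The quantifier exists n sits under an even number of negations (counting the antecedent side of each →), so it remains existential.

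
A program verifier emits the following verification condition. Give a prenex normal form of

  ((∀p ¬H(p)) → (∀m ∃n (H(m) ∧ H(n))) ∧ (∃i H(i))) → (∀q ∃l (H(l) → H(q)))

∀p ∃m ∀n ∀i ∀q ∃l (¬H(p) ∧ (¬H(m) ∨ ¬H(n) ∨ ¬H(i)) ∨ ¬H(l) ∨ H(q))

Eliminate → and ↔ using ¬ and ∨.
  ¬(¬(∀p ¬H(p)) ∨ (∀m ∃n (H(m) ∧ H(n))) ∧ (∃i H(i))) ∨ (∀q ∃l (¬H(l) ∨ H(q)))
Drive negations inward (¬∀x A ≡ ∃x ¬A, ¬∃x A ≡ ∀x ¬A, De Morgan for ∧/∨):
  (∀p ¬H(p)) ∧ ((∃m ∀n (¬H(m) ∨ ¬H(n))) ∨ (∀i ¬H(i))) ∨ (∀q ∃l (¬H(l) ∨ H(q)))
All bound variables are already distinct, so no renaming is needed.
Finally move all quantifiers to the prefix:
  ∀p ∃m ∀n ∀i ∀q ∃l (¬H(p) ∧ (¬H(m) ∨ ¬H(n) ∨ ¬H(i)) ∨ ¬H(l) ∨ H(q))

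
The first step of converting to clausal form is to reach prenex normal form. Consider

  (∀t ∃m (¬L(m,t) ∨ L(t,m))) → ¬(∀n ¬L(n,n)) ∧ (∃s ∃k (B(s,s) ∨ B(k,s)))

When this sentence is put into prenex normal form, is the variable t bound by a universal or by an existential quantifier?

existential

Eliminate → and ↔ using ¬ and ∨.
  ¬(∀t ∃m (¬L(m,t) ∨ L(t,m))) ∨ ¬(∀n ¬L(n,n)) ∧ (∃s ∃k (B(s,s) ∨ B(k,s)))
Push ¬ through the quantifiers and connectives to reach negation normal form:
  (∃t ∀m (L(m,t) ∧ ¬L(t,m))) ∨ (∃n L(n,n)) ∧ (∃s ∃k (B(s,s) ∨ B(k,s)))
Extract every quantifier outward, since the variables are now distinct and don't occur free across branches:
  ∃t ∀m ∃n ∃s ∃k (L(m,t) ∧ ¬L(t,m) ∨ L(n,n) ∧ (B(s,s) ∨ B(k,s)))
The quantifier ∀t sits under an odd number of negations (counting the antecedent side of each →), so it flips to ∃t.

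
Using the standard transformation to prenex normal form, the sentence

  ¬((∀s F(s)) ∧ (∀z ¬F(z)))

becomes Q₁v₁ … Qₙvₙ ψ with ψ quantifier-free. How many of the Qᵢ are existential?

2

Push ¬ through the quantifiers and connectives to reach negation normal form:
  (∃s ¬F(s)) ∨ (∃z F(z))
All bound variables are already distinct, so no renaming is needed.
Extract every quantifier outward, since the variables are now distinct and don't occur free across branches:
  ∃s ∃z (¬F(s) ∨ F(z))
The prefix is ∃s ∃z: 0 universal, 2 existential.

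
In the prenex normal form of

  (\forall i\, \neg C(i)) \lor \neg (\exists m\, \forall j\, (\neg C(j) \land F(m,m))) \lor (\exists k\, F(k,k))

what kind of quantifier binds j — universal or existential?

Drive negations inward (¬∀x A ≡ ∃x ¬A, ¬∃x A ≡ ∀x ¬A, De Morgan for ∧/∨):
  (\forall i\, \neg C(i)) \lor (\forall m\, \exists j\, (C(j) \lor \neg F(m,m))) \lor (\exists k\, F(k,k))
All bound variables are already distinct, so no renaming is needed.
Finally move all quantifiers to the prefix:
  \forall i\, \forall m\, \exists j\, \exists k\, (\neg C(i) \lor C(j) \lor \neg F(m,m) \lor F(k,k))
The quantifier \forall j sits under an odd number of negations, so it flips to \exists j.

existential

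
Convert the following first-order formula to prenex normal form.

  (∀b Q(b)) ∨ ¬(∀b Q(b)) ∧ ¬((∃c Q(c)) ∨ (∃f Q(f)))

∀b ∃v ∀c ∀f (Q(b) ∨ ¬Q(v) ∧ ¬Q(c) ∧ ¬Q(f))

Move each ¬ inward, flipping quantifiers it crosses:
  (∀b Q(b)) ∨ (∃b ¬Q(b)) ∧ (∀c ¬Q(c)) ∧ (∀f ¬Q(f))
Standardize variables apart so no two quantifiers bind the same name: b↦v.
  (∀b Q(b)) ∨ (∃v ¬Q(v)) ∧ (∀c ¬Q(c)) ∧ (∀f ¬Q(f))
Pull the quantifiers to the front (each side's bound variable is not free in the other side):
  ∀b ∃v ∀c ∀f (Q(b) ∨ ¬Q(v) ∧ ¬Q(c) ∧ ¬Q(f))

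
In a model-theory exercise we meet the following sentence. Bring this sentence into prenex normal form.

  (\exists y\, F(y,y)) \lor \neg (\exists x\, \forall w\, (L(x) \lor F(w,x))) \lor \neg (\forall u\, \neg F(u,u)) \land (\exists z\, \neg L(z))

Drive negations inward (¬∀x A ≡ ∃x ¬A, ¬∃x A ≡ ∀x ¬A, De Morgan for ∧/∨):
  (\exists y\, F(y,y)) \lor (\forall x\, \exists w\, (\neg L(x) \land \neg F(w,x))) \lor (\exists u\, F(u,u)) \land (\exists z\, \neg L(z))
All bound variables are already distinct, so no renaming is needed.
Finally move all quantifiers to the prefix:
  \exists y\, \forall x\, \exists w\, \exists u\, \exists z\, (F(y,y) \lor \neg L(x) \land \neg F(w,x) \lor F(u,u) \land \neg L(z))

\exists y\, \forall x\, \exists w\, \exists u\, \exists z\, (F(y,y) \lor \neg L(x) \land \neg F(w,x) \lor F(u,u) \land \neg L(z))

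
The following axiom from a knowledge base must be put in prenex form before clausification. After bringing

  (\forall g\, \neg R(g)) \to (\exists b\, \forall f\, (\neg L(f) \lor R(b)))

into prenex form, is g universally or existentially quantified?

First replace A → B with ¬A ∨ B.
  \neg (\forall g\, \neg R(g)) \lor (\exists b\, \forall f\, (\neg L(f) \lor R(b)))
Move each ¬ inward, flipping quantifiers it crosses:
  (\exists g\, R(g)) \lor (\exists b\, \forall f\, (\neg L(f) \lor R(b)))
Pull the quantifiers to the front (each side's bound variable is not free in the other side):
  \exists g\, \exists b\, \forall f\, (R(g) \lor \neg L(f) \lor R(b))
The quantifier \forall g sits under an odd number of negations (counting the antecedent side of each →), so it flips to \exists g.

existential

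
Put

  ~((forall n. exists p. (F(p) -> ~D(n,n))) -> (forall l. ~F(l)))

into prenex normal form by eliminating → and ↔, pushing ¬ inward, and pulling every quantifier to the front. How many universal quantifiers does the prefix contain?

1

Rewrite implications/biconditionals: A → B as ¬A ∨ B.
  ~(~(forall n. exists p. (~F(p) | ~D(n,n))) | (forall l. ~F(l)))
Move each ¬ inward, flipping quantifiers it crosses:
  (forall n. exists p. (~F(p) | ~D(n,n))) & (exists l. F(l))
All bound variables are already distinct, so no renaming is needed.
Extract every quantifier outward, since the variables are now distinct and don't occur free across branches:
  forall n. exists p. exists l. ((~F(p) | ~D(n,n)) & F(l))
The prefix is forall n exists p exists l: 1 universal, 2 existential.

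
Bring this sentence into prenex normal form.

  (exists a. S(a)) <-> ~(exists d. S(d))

forall a. forall d. exists w1. exists u. ((~S(a) | ~S(d)) & (S(w1) | S(u)))

Eliminate → and ↔ using ¬ and ∨; A ↔ B as (¬A ∨ B) ∧ (¬B ∨ A).
  (~(exists a. S(a)) | ~(exists d. S(d))) & (~~(exists d. S(d)) | (exists a. S(a)))
Drive negations inward (¬∀x A ≡ ∃x ¬A, ¬∃x A ≡ ∀x ¬A, De Morgan for ∧/∨):
  ((forall a. ~S(a)) | (forall d. ~S(d))) & ((exists d. S(d)) | (exists a. S(a)))
Standardize variables apart so no two quantifiers bind the same name: d↦w1, a↦u.
  ((forall a. ~S(a)) | (forall d. ~S(d))) & ((exists w1. S(w1)) | (exists u. S(u)))
Pull the quantifiers to the front (each side's bound variable is not free in the other side):
  forall a. forall d. exists w1. exists u. ((~S(a) | ~S(d)) & (S(w1) | S(u)))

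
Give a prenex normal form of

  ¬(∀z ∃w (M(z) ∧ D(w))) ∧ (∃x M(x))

∃z ∀w ∃x ((¬M(z) ∨ ¬D(w)) ∧ M(x))

Drive negations inward (¬∀x A ≡ ∃x ¬A, ¬∃x A ≡ ∀x ¬A, De Morgan for ∧/∨):
  (∃z ∀w (¬M(z) ∨ ¬D(w))) ∧ (∃x M(x))
All bound variables are already distinct, so no renaming is needed.
Extract every quantifier outward, since the variables are now distinct and don't occur free across branches:
  ∃z ∀w ∃x ((¬M(z) ∨ ¬D(w)) ∧ M(x))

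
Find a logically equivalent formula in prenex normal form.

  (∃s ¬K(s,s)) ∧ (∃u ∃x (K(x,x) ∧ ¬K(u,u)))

All bound variables are already distinct, so no renaming is needed.
Finally move all quantifiers to the prefix:
  ∃s ∃u ∃x (¬K(s,s) ∧ K(x,x) ∧ ¬K(u,u))

∃s ∃u ∃x (¬K(s,s) ∧ K(x,x) ∧ ¬K(u,u))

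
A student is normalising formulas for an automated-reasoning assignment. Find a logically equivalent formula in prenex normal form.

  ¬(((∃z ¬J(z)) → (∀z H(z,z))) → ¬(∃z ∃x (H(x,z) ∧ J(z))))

∀z ∀w1 ∃c ∃x ((J(z) ∨ H(w1,w1)) ∧ H(x,c) ∧ J(c))

Rewrite implications/biconditionals: A → B as ¬A ∨ B.
  ¬(¬(¬(∃z ¬J(z)) ∨ (∀z H(z,z))) ∨ ¬(∃z ∃x (H(x,z) ∧ J(z))))
Drive negations inward (¬∀x A ≡ ∃x ¬A, ¬∃x A ≡ ∀x ¬A, De Morgan for ∧/∨):
  ((∀z J(z)) ∨ (∀z H(z,z))) ∧ (∃z ∃x (H(x,z) ∧ J(z)))
Standardize variables apart so no two quantifiers bind the same name: z↦w1, z↦c.
  ((∀z J(z)) ∨ (∀w1 H(w1,w1))) ∧ (∃c ∃x (H(x,c) ∧ J(c)))
Finally move all quantifiers to the prefix:
  ∀z ∀w1 ∃c ∃x ((J(z) ∨ H(w1,w1)) ∧ H(x,c) ∧ J(c))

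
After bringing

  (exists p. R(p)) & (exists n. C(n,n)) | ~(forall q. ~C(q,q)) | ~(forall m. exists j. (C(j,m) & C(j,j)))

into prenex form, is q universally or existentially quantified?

existential

Move each ¬ inward, flipping quantifiers it crosses:
  (exists p. R(p)) & (exists n. C(n,n)) | (exists q. C(q,q)) | (exists m. forall j. (~C(j,m) | ~C(j,j)))
All bound variables are already distinct, so no renaming is needed.
Finally move all quantifiers to the prefix:
  exists p. exists n. exists q. exists m. forall j. (R(p) & C(n,n) | C(q,q) | ~C(j,m) | ~C(j,j))
The quantifier forall q sits under an odd number of negations, so it flips to exists q.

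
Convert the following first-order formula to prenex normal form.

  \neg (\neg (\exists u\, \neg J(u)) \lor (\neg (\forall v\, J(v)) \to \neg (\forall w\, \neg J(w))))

Eliminate → and ↔ using ¬ and ∨.
  \neg (\neg (\exists u\, \neg J(u)) \lor \neg \neg (\forall v\, J(v)) \lor \neg (\forall w\, \neg J(w)))
Drive negations inward (¬∀x A ≡ ∃x ¬A, ¬∃x A ≡ ∀x ¬A, De Morgan for ∧/∨):
  (\exists u\, \neg J(u)) \land (\exists v\, \neg J(v)) \land (\forall w\, \neg J(w))
All bound variables are already distinct, so no renaming is needed.
Finally move all quantifiers to the prefix:
  \exists u\, \exists v\, \forall w\, (\neg J(u) \land \neg J(v) \land \neg J(w))

\exists u\, \exists v\, \forall w\, (\neg J(u) \land \neg J(v) \land \neg J(w))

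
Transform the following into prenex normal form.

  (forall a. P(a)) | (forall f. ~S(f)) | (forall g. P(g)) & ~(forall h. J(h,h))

forall a. forall f. forall g. exists h. (P(a) | ~S(f) | P(g) & ~J(h,h))

Drive negations inward (¬∀x A ≡ ∃x ¬A, ¬∃x A ≡ ∀x ¬A, De Morgan for ∧/∨):
  (forall a. P(a)) | (forall f. ~S(f)) | (forall g. P(g)) & (exists h. ~J(h,h))
Finally move all quantifiers to the prefix:
  forall a. forall f. forall g. exists h. (P(a) | ~S(f) | P(g) & ~J(h,h))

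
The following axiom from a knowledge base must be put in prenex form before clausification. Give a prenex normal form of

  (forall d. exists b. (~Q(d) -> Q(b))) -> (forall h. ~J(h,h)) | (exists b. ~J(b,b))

exists d. forall b. forall h. exists u. (~Q(d) & ~Q(b) | ~J(h,h) | ~J(u,u))

Rewrite implications/biconditionals: A → B as ¬A ∨ B.
  ~(forall d. exists b. (~~Q(d) | Q(b))) | (forall h. ~J(h,h)) | (exists b. ~J(b,b))
Drive negations inward (¬∀x A ≡ ∃x ¬A, ¬∃x A ≡ ∀x ¬A, De Morgan for ∧/∨):
  (exists d. forall b. (~Q(d) & ~Q(b))) | (forall h. ~J(h,h)) | (exists b. ~J(b,b))
Rename bound variables to avoid capture: b↦u.
  (exists d. forall b. (~Q(d) & ~Q(b))) | (forall h. ~J(h,h)) | (exists u. ~J(u,u))
Extract every quantifier outward, since the variables are now distinct and don't occur free across branches:
  exists d. forall b. forall h. exists u. (~Q(d) & ~Q(b) | ~J(h,h) | ~J(u,u))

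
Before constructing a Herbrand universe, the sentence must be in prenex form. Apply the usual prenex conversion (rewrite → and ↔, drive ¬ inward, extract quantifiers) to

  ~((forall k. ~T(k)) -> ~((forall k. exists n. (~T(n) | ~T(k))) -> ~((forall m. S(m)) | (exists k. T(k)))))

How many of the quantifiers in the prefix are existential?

Eliminate → and ↔ using ¬ and ∨.
  ~(~(forall k. ~T(k)) | ~(~(forall k. exists n. (~T(n) | ~T(k))) | ~((forall m. S(m)) | (exists k. T(k)))))
Push ¬ through the quantifiers and connectives to reach negation normal form:
  (forall k. ~T(k)) & ((exists k. forall n. (T(n) & T(k))) | (exists m. ~S(m)) & (forall k. ~T(k)))
Standardize variables apart so no two quantifiers bind the same name: k↦c, k↦x.
  (forall k. ~T(k)) & ((exists c. forall n. (T(n) & T(c))) | (exists m. ~S(m)) & (forall x. ~T(x)))
Finally move all quantifiers to the prefix:
  forall k. exists c. forall n. exists m. forall x. (~T(k) & (T(n) & T(c) | ~S(m) & ~T(x)))
The prefix is forall k exists c forall n exists m forall x: 3 universal, 2 existential.

2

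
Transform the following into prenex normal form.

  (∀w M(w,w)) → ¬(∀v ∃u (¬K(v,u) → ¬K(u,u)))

First replace A → B with ¬A ∨ B.
  ¬(∀w M(w,w)) ∨ ¬(∀v ∃u (¬¬K(v,u) ∨ ¬K(u,u)))
Drive negations inward (¬∀x A ≡ ∃x ¬A, ¬∃x A ≡ ∀x ¬A, De Morgan for ∧/∨):
  (∃w ¬M(w,w)) ∨ (∃v ∀u (¬K(v,u) ∧ K(u,u)))
All bound variables are already distinct, so no renaming is needed.
Pull the quantifiers to the front (each side's bound variable is not free in the other side):
  ∃w ∃v ∀u (¬M(w,w) ∨ ¬K(v,u) ∧ K(u,u))

∃w ∃v ∀u (¬M(w,w) ∨ ¬K(v,u) ∧ K(u,u))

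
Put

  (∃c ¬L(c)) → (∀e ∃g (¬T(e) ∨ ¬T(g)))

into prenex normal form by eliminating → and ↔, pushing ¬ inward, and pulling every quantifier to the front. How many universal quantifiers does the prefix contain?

Rewrite implications/biconditionals: A → B as ¬A ∨ B.
  ¬(∃c ¬L(c)) ∨ (∀e ∃g (¬T(e) ∨ ¬T(g)))
Move each ¬ inward, flipping quantifiers it crosses:
  (∀c L(c)) ∨ (∀e ∃g (¬T(e) ∨ ¬T(g)))
All bound variables are already distinct, so no renaming is needed.
Finally move all quantifiers to the prefix:
  ∀c ∀e ∃g (L(c) ∨ ¬T(e) ∨ ¬T(g))
The prefix is ∀c ∀e ∃g: 2 universal, 1 existential.

2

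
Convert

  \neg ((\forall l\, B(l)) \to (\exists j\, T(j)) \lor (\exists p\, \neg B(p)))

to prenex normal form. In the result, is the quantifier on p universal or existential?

universal

First replace A → B with ¬A ∨ B.
  \neg (\neg (\forall l\, B(l)) \lor (\exists j\, T(j)) \lor (\exists p\, \neg B(p)))
Push ¬ through the quantifiers and connectives to reach negation normal form:
  (\forall l\, B(l)) \land (\forall j\, \neg T(j)) \land (\forall p\, B(p))
All bound variables are already distinct, so no renaming is needed.
Extract every quantifier outward, since the variables are now distinct and don't occur free across branches:
  \forall l\, \forall j\, \forall p\, (B(l) \land \neg T(j) \land B(p))
The quantifier \exists p sits under an odd number of negations (counting the antecedent side of each →), so it flips to \forall p.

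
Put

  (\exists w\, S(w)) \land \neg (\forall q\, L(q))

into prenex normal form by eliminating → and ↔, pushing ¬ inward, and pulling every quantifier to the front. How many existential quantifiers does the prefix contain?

Drive negations inward (¬∀x A ≡ ∃x ¬A, ¬∃x A ≡ ∀x ¬A, De Morgan for ∧/∨):
  (\exists w\, S(w)) \land (\exists q\, \neg L(q))
Extract every quantifier outward, since the variables are now distinct and don't occur free across branches:
  \exists w\, \exists q\, (S(w) \land \neg L(q))
The prefix is \exists w \exists q: 0 universal, 2 existential.

2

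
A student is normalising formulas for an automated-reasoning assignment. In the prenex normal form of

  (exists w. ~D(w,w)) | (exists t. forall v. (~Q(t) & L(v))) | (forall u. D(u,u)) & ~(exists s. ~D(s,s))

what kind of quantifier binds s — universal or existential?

Push ¬ through the quantifiers and connectives to reach negation normal form:
  (exists w. ~D(w,w)) | (exists t. forall v. (~Q(t) & L(v))) | (forall u. D(u,u)) & (forall s. D(s,s))
Pull the quantifiers to the front (each side's bound variable is not free in the other side):
  exists w. exists t. forall v. forall u. forall s. (~D(w,w) | ~Q(t) & L(v) | D(u,u) & D(s,s))
The quantifier exists s sits under an odd number of negations, so it flips to forall s.

universal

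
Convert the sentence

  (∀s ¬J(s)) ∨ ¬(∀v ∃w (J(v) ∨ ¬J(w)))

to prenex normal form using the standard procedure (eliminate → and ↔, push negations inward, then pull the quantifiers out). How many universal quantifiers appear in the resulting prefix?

2

Drive negations inward (¬∀x A ≡ ∃x ¬A, ¬∃x A ≡ ∀x ¬A, De Morgan for ∧/∨):
  (∀s ¬J(s)) ∨ (∃v ∀w (¬J(v) ∧ J(w)))
All bound variables are already distinct, so no renaming is needed.
Finally move all quantifiers to the prefix:
  ∀s ∃v ∀w (¬J(s) ∨ ¬J(v) ∧ J(w))
The prefix is ∀s ∃v ∀w: 2 universal, 1 existential.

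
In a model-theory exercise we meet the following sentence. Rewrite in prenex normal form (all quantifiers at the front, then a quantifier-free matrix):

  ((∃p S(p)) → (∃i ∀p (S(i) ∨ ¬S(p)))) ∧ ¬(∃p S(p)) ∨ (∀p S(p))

∀p ∃i ∀y1 ∀y ∀x ((¬S(p) ∨ S(i) ∨ ¬S(y1)) ∧ ¬S(y) ∨ S(x))

First replace A → B with ¬A ∨ B.
  (¬(∃p S(p)) ∨ (∃i ∀p (S(i) ∨ ¬S(p)))) ∧ ¬(∃p S(p)) ∨ (∀p S(p))
Drive negations inward (¬∀x A ≡ ∃x ¬A, ¬∃x A ≡ ∀x ¬A, De Morgan for ∧/∨):
  ((∀p ¬S(p)) ∨ (∃i ∀p (S(i) ∨ ¬S(p)))) ∧ (∀p ¬S(p)) ∨ (∀p S(p))
Rename bound variables to avoid capture: p↦y1, p↦y, p↦x.
  ((∀p ¬S(p)) ∨ (∃i ∀y1 (S(i) ∨ ¬S(y1)))) ∧ (∀y ¬S(y)) ∨ (∀x S(x))
Finally move all quantifiers to the prefix:
  ∀p ∃i ∀y1 ∀y ∀x ((¬S(p) ∨ S(i) ∨ ¬S(y1)) ∧ ¬S(y) ∨ S(x))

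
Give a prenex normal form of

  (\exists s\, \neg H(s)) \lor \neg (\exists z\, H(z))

\exists s\, \forall z\, (\neg H(s) \lor \neg H(z))

Push ¬ through the quantifiers and connectives to reach negation normal form:
  (\exists s\, \neg H(s)) \lor (\forall z\, \neg H(z))
Extract every quantifier outward, since the variables are now distinct and don't occur free across branches:
  \exists s\, \forall z\, (\neg H(s) \lor \neg H(z))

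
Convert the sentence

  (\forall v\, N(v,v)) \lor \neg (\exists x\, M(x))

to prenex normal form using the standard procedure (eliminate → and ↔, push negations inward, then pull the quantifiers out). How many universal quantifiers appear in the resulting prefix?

Push ¬ through the quantifiers and connectives to reach negation normal form:
  (\forall v\, N(v,v)) \lor (\forall x\, \neg M(x))
Finally move all quantifiers to the prefix:
  \forall v\, \forall x\, (N(v,v) \lor \neg M(x))
The prefix is \forall v \forall x: 2 universal, 0 existential.

2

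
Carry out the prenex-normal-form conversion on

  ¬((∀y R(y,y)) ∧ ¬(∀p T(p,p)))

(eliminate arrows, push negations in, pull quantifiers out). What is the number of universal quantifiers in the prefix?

Push ¬ through the quantifiers and connectives to reach negation normal form:
  (∃y ¬R(y,y)) ∨ (∀p T(p,p))
Finally move all quantifiers to the prefix:
  ∃y ∀p (¬R(y,y) ∨ T(p,p))
The prefix is ∃y ∀p: 1 universal, 1 existential.

1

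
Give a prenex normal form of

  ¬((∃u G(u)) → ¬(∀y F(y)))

∃u ∀y (G(u) ∧ F(y))

Rewrite implications/biconditionals: A → B as ¬A ∨ B.
  ¬(¬(∃u G(u)) ∨ ¬(∀y F(y)))
Move each ¬ inward, flipping quantifiers it crosses:
  (∃u G(u)) ∧ (∀y F(y))
All bound variables are already distinct, so no renaming is needed.
Pull the quantifiers to the front (each side's bound variable is not free in the other side):
  ∃u ∀y (G(u) ∧ F(y))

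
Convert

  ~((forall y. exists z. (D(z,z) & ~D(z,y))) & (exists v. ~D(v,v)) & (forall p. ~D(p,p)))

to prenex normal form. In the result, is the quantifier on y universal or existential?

existential

Push ¬ through the quantifiers and connectives to reach negation normal form:
  (exists y. forall z. (~D(z,z) | D(z,y))) | (forall v. D(v,v)) | (exists p. D(p,p))
All bound variables are already distinct, so no renaming is needed.
Finally move all quantifiers to the prefix:
  exists y. forall z. forall v. exists p. (~D(z,z) | D(z,y) | D(v,v) | D(p,p))
The quantifier forall y sits under an odd number of negations, so it flips to exists y.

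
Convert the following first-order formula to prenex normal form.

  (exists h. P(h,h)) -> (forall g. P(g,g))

forall h. forall g. (~P(h,h) | P(g,g))

First replace A → B with ¬A ∨ B.
  ~(exists h. P(h,h)) | (forall g. P(g,g))
Push ¬ through the quantifiers and connectives to reach negation normal form:
  (forall h. ~P(h,h)) | (forall g. P(g,g))
All bound variables are already distinct, so no renaming is needed.
Finally move all quantifiers to the prefix:
  forall h. forall g. (~P(h,h) | P(g,g))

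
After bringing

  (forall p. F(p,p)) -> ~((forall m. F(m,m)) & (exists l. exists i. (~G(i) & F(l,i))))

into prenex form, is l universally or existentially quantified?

Rewrite implications/biconditionals: A → B as ¬A ∨ B.
  ~(forall p. F(p,p)) | ~((forall m. F(m,m)) & (exists l. exists i. (~G(i) & F(l,i))))
Drive negations inward (¬∀x A ≡ ∃x ¬A, ¬∃x A ≡ ∀x ¬A, De Morgan for ∧/∨):
  (exists p. ~F(p,p)) | (exists m. ~F(m,m)) | (forall l. forall i. (G(i) | ~F(l,i)))
All bound variables are already distinct, so no renaming is needed.
Extract every quantifier outward, since the variables are now distinct and don't occur free across branches:
  exists p. exists m. forall l. forall i. (~F(p,p) | ~F(m,m) | G(i) | ~F(l,i))
The quantifier exists l sits under an odd number of negations (counting the antecedent side of each →), so it flips to forall l.

universal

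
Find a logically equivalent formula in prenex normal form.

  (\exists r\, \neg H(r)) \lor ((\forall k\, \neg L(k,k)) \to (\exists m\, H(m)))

Rewrite implications/biconditionals: A → B as ¬A ∨ B.
  (\exists r\, \neg H(r)) \lor \neg (\forall k\, \neg L(k,k)) \lor (\exists m\, H(m))
Push ¬ through the quantifiers and connectives to reach negation normal form:
  (\exists r\, \neg H(r)) \lor (\exists k\, L(k,k)) \lor (\exists m\, H(m))
All bound variables are already distinct, so no renaming is needed.
Pull the quantifiers to the front (each side's bound variable is not free in the other side):
  \exists r\, \exists k\, \exists m\, (\neg H(r) \lor L(k,k) \lor H(m))

\exists r\, \exists k\, \exists m\, (\neg H(r) \lor L(k,k) \lor H(m))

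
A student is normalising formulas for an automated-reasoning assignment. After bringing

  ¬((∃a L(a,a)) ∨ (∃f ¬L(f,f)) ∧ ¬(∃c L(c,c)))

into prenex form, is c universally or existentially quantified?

existential

Push ¬ through the quantifiers and connectives to reach negation normal form:
  (∀a ¬L(a,a)) ∧ ((∀f L(f,f)) ∨ (∃c L(c,c)))
Pull the quantifiers to the front (each side's bound variable is not free in the other side):
  ∀a ∀f ∃c (¬L(a,a) ∧ (L(f,f) ∨ L(c,c)))
The quantifier ∃c sits under an even number of negations, so it remains existential.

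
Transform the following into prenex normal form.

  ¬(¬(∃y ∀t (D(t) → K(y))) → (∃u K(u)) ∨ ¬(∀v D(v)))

Rewrite implications/biconditionals: A → B as ¬A ∨ B.
  ¬(¬¬(∃y ∀t (¬D(t) ∨ K(y))) ∨ (∃u K(u)) ∨ ¬(∀v D(v)))
Push ¬ through the quantifiers and connectives to reach negation normal form:
  (∀y ∃t (D(t) ∧ ¬K(y))) ∧ (∀u ¬K(u)) ∧ (∀v D(v))
All bound variables are already distinct, so no renaming is needed.
Extract every quantifier outward, since the variables are now distinct and don't occur free across branches:
  ∀y ∃t ∀u ∀v (D(t) ∧ ¬K(y) ∧ ¬K(u) ∧ D(v))

∀y ∃t ∀u ∀v (D(t) ∧ ¬K(y) ∧ ¬K(u) ∧ D(v))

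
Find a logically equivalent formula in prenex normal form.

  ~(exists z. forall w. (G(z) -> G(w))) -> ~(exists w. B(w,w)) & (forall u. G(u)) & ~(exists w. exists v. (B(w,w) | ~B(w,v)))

Eliminate → and ↔ using ¬ and ∨.
  ~~(exists z. forall w. (~G(z) | G(w))) | ~(exists w. B(w,w)) & (forall u. G(u)) & ~(exists w. exists v. (B(w,w) | ~B(w,v)))
Move each ¬ inward, flipping quantifiers it crosses:
  (exists z. forall w. (~G(z) | G(w))) | (forall w. ~B(w,w)) & (forall u. G(u)) & (forall w. forall v. (~B(w,w) & B(w,v)))
Rename bound variables to avoid capture: w↦w1, w↦x.
  (exists z. forall w. (~G(z) | G(w))) | (forall w1. ~B(w1,w1)) & (forall u. G(u)) & (forall x. forall v. (~B(x,x) & B(x,v)))
Finally move all quantifiers to the prefix:
  exists z. forall w. forall w1. forall u. forall x. forall v. (~G(z) | G(w) | ~B(w1,w1) & G(u) & ~B(x,x) & B(x,v))

exists z. forall w. forall w1. forall u. forall x. forall v. (~G(z) | G(w) | ~B(w1,w1) & G(u) & ~B(x,x) & B(x,v))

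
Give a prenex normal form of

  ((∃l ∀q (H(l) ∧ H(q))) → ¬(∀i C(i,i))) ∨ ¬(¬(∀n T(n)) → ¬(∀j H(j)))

First replace A → B with ¬A ∨ B.
  ¬(∃l ∀q (H(l) ∧ H(q))) ∨ ¬(∀i C(i,i)) ∨ ¬(¬¬(∀n T(n)) ∨ ¬(∀j H(j)))
Drive negations inward (¬∀x A ≡ ∃x ¬A, ¬∃x A ≡ ∀x ¬A, De Morgan for ∧/∨):
  (∀l ∃q (¬H(l) ∨ ¬H(q))) ∨ (∃i ¬C(i,i)) ∨ (∃n ¬T(n)) ∧ (∀j H(j))
Finally move all quantifiers to the prefix:
  ∀l ∃q ∃i ∃n ∀j (¬H(l) ∨ ¬H(q) ∨ ¬C(i,i) ∨ ¬T(n) ∧ H(j))

∀l ∃q ∃i ∃n ∀j (¬H(l) ∨ ¬H(q) ∨ ¬C(i,i) ∨ ¬T(n) ∧ H(j))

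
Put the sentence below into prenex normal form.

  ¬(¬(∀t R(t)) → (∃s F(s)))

∃t ∀s (¬R(t) ∧ ¬F(s))

Eliminate → and ↔ using ¬ and ∨.
  ¬(¬¬(∀t R(t)) ∨ (∃s F(s)))
Drive negations inward (¬∀x A ≡ ∃x ¬A, ¬∃x A ≡ ∀x ¬A, De Morgan for ∧/∨):
  (∃t ¬R(t)) ∧ (∀s ¬F(s))
Pull the quantifiers to the front (each side's bound variable is not free in the other side):
  ∃t ∀s (¬R(t) ∧ ¬F(s))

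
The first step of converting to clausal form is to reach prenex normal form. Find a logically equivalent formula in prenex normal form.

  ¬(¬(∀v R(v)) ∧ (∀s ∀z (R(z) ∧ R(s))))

Drive negations inward (¬∀x A ≡ ∃x ¬A, ¬∃x A ≡ ∀x ¬A, De Morgan for ∧/∨):
  (∀v R(v)) ∨ (∃s ∃z (¬R(z) ∨ ¬R(s)))
Pull the quantifiers to the front (each side's bound variable is not free in the other side):
  ∀v ∃s ∃z (R(v) ∨ ¬R(z) ∨ ¬R(s))

∀v ∃s ∃z (R(v) ∨ ¬R(z) ∨ ¬R(s))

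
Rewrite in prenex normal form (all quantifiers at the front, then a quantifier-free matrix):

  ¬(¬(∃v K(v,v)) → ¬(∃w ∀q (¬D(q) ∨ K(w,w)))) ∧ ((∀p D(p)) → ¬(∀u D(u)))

∀v ∃w ∀q ∃p ∃u (¬K(v,v) ∧ (¬D(q) ∨ K(w,w)) ∧ (¬D(p) ∨ ¬D(u)))

Rewrite implications/biconditionals: A → B as ¬A ∨ B.
  ¬(¬¬(∃v K(v,v)) ∨ ¬(∃w ∀q (¬D(q) ∨ K(w,w)))) ∧ (¬(∀p D(p)) ∨ ¬(∀u D(u)))
Move each ¬ inward, flipping quantifiers it crosses:
  (∀v ¬K(v,v)) ∧ (∃w ∀q (¬D(q) ∨ K(w,w))) ∧ ((∃p ¬D(p)) ∨ (∃u ¬D(u)))
All bound variables are already distinct, so no renaming is needed.
Extract every quantifier outward, since the variables are now distinct and don't occur free across branches:
  ∀v ∃w ∀q ∃p ∃u (¬K(v,v) ∧ (¬D(q) ∨ K(w,w)) ∧ (¬D(p) ∨ ¬D(u)))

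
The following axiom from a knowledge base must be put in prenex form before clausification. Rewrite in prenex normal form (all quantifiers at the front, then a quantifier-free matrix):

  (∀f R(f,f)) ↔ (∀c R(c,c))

Eliminate → and ↔ using ¬ and ∨; A ↔ B as (¬A ∨ B) ∧ (¬B ∨ A).
  (¬(∀f R(f,f)) ∨ (∀c R(c,c))) ∧ (¬(∀c R(c,c)) ∨ (∀f R(f,f)))
Move each ¬ inward, flipping quantifiers it crosses:
  ((∃f ¬R(f,f)) ∨ (∀c R(c,c))) ∧ ((∃c ¬R(c,c)) ∨ (∀f R(f,f)))
Standardize variables apart so no two quantifiers bind the same name: c↦u, f↦v.
  ((∃f ¬R(f,f)) ∨ (∀c R(c,c))) ∧ ((∃u ¬R(u,u)) ∨ (∀v R(v,v)))
Finally move all quantifiers to the prefix:
  ∃f ∀c ∃u ∀v ((¬R(f,f) ∨ R(c,c)) ∧ (¬R(u,u) ∨ R(v,v)))

∃f ∀c ∃u ∀v ((¬R(f,f) ∨ R(c,c)) ∧ (¬R(u,u) ∨ R(v,v)))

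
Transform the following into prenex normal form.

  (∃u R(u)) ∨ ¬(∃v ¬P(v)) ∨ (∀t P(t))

∃u ∀v ∀t (R(u) ∨ P(v) ∨ P(t))

Move each ¬ inward, flipping quantifiers it crosses:
  (∃u R(u)) ∨ (∀v P(v)) ∨ (∀t P(t))
All bound variables are already distinct, so no renaming is needed.
Pull the quantifiers to the front (each side's bound variable is not free in the other side):
  ∃u ∀v ∀t (R(u) ∨ P(v) ∨ P(t))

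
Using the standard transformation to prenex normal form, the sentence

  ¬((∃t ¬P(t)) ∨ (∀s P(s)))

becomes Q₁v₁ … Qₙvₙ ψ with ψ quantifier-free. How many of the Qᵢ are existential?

1

Move each ¬ inward, flipping quantifiers it crosses:
  (∀t P(t)) ∧ (∃s ¬P(s))
All bound variables are already distinct, so no renaming is needed.
Finally move all quantifiers to the prefix:
  ∀t ∃s (P(t) ∧ ¬P(s))
The prefix is ∀t ∃s: 1 universal, 1 existential.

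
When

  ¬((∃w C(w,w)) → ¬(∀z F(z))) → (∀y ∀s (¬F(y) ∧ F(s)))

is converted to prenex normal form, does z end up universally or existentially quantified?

existential

Eliminate → and ↔ using ¬ and ∨.
  ¬¬(¬(∃w C(w,w)) ∨ ¬(∀z F(z))) ∨ (∀y ∀s (¬F(y) ∧ F(s)))
Move each ¬ inward, flipping quantifiers it crosses:
  (∀w ¬C(w,w)) ∨ (∃z ¬F(z)) ∨ (∀y ∀s (¬F(y) ∧ F(s)))
All bound variables are already distinct, so no renaming is needed.
Extract every quantifier outward, since the variables are now distinct and don't occur free across branches:
  ∀w ∃z ∀y ∀s (¬C(w,w) ∨ ¬F(z) ∨ ¬F(y) ∧ F(s))
The quantifier ∀z sits under an odd number of negations (counting the antecedent side of each →), so it flips to ∃z.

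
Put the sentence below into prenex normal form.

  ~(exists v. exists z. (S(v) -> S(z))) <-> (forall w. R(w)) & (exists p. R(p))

Rewrite implications/biconditionals: A → B as ¬A ∨ B; A ↔ B as (¬A ∨ B) ∧ (¬B ∨ A).
  (~~(exists v. exists z. (~S(v) | S(z))) | (forall w. R(w)) & (exists p. R(p))) & (~((forall w. R(w)) & (exists p. R(p))) | ~(exists v. exists z. (~S(v) | S(z))))
Drive negations inward (¬∀x A ≡ ∃x ¬A, ¬∃x A ≡ ∀x ¬A, De Morgan for ∧/∨):
  ((exists v. exists z. (~S(v) | S(z))) | (forall w. R(w)) & (exists p. R(p))) & ((exists w. ~R(w)) | (forall p. ~R(p)) | (forall v. forall z. (S(v) & ~S(z))))
Rename bound variables to avoid capture: w↦y, p↦x1, v↦r, z↦u1.
  ((exists v. exists z. (~S(v) | S(z))) | (forall w. R(w)) & (exists p. R(p))) & ((exists y. ~R(y)) | (forall x1. ~R(x1)) | (forall r. forall u1. (S(r) & ~S(u1))))
Extract every quantifier outward, since the variables are now distinct and don't occur free across branches:
  exists v. exists z. forall w. exists p. exists y. forall x1. forall r. forall u1. ((~S(v) | S(z) | R(w) & R(p)) & (~R(y) | ~R(x1) | S(r) & ~S(u1)))

exists v. exists z. forall w. exists p. exists y. forall x1. forall r. forall u1. ((~S(v) | S(z) | R(w) & R(p)) & (~R(y) | ~R(x1) | S(r) & ~S(u1)))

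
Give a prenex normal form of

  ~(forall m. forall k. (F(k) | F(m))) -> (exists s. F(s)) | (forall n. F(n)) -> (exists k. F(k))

Eliminate → and ↔ using ¬ and ∨.
  ~~(forall m. forall k. (F(k) | F(m))) | ~((exists s. F(s)) | (forall n. F(n))) | (exists k. F(k))
Push ¬ through the quantifiers and connectives to reach negation normal form:
  (forall m. forall k. (F(k) | F(m))) | (forall s. ~F(s)) & (exists n. ~F(n)) | (exists k. F(k))
Standardize variables apart so no two quantifiers bind the same name: k↦c.
  (forall m. forall k. (F(k) | F(m))) | (forall s. ~F(s)) & (exists n. ~F(n)) | (exists c. F(c))
Extract every quantifier outward, since the variables are now distinct and don't occur free across branches:
  forall m. forall k. forall s. exists n. exists c. (F(k) | F(m) | ~F(s) & ~F(n) | F(c))

forall m. forall k. forall s. exists n. exists c. (F(k) | F(m) | ~F(s) & ~F(n) | F(c))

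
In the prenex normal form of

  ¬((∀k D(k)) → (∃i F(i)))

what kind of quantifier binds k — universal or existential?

universal

Rewrite implications/biconditionals: A → B as ¬A ∨ B.
  ¬(¬(∀k D(k)) ∨ (∃i F(i)))
Move each ¬ inward, flipping quantifiers it crosses:
  (∀k D(k)) ∧ (∀i ¬F(i))
Pull the quantifiers to the front (each side's bound variable is not free in the other side):
  ∀k ∀i (D(k) ∧ ¬F(i))
The quantifier ∀k sits under an even number of negations (counting the antecedent side of each →), so it remains universal.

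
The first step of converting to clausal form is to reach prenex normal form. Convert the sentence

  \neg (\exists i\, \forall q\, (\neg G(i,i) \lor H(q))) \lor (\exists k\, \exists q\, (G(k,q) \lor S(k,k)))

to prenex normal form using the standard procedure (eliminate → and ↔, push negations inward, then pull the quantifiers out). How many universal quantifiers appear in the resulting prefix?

Push ¬ through the quantifiers and connectives to reach negation normal form:
  (\forall i\, \exists q\, (G(i,i) \land \neg H(q))) \lor (\exists k\, \exists q\, (G(k,q) \lor S(k,k)))
Give each quantifier a distinct variable: q↦u1.
  (\forall i\, \exists q\, (G(i,i) \land \neg H(q))) \lor (\exists k\, \exists u1\, (G(k,u1) \lor S(k,k)))
Finally move all quantifiers to the prefix:
  \forall i\, \exists q\, \exists k\, \exists u1\, (G(i,i) \land \neg H(q) \lor G(k,u1) \lor S(k,k))
The prefix is \forall i \exists q \exists k \exists u1: 1 universal, 3 existential.

1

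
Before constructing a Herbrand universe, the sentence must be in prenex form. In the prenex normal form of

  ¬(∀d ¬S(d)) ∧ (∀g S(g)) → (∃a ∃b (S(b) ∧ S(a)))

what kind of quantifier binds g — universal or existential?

existential

Eliminate → and ↔ using ¬ and ∨.
  ¬(¬(∀d ¬S(d)) ∧ (∀g S(g))) ∨ (∃a ∃b (S(b) ∧ S(a)))
Drive negations inward (¬∀x A ≡ ∃x ¬A, ¬∃x A ≡ ∀x ¬A, De Morgan for ∧/∨):
  (∀d ¬S(d)) ∨ (∃g ¬S(g)) ∨ (∃a ∃b (S(b) ∧ S(a)))
Finally move all quantifiers to the prefix:
  ∀d ∃g ∃a ∃b (¬S(d) ∨ ¬S(g) ∨ S(b) ∧ S(a))
The quantifier ∀g sits under an odd number of negations (counting the antecedent side of each →), so it flips to ∃g.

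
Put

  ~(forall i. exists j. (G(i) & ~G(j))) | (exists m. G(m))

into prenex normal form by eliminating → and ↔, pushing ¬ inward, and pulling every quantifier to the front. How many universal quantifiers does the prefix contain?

Move each ¬ inward, flipping quantifiers it crosses:
  (exists i. forall j. (~G(i) | G(j))) | (exists m. G(m))
Pull the quantifiers to the front (each side's bound variable is not free in the other side):
  exists i. forall j. exists m. (~G(i) | G(j) | G(m))
The prefix is exists i forall j exists m: 1 universal, 2 existential.

1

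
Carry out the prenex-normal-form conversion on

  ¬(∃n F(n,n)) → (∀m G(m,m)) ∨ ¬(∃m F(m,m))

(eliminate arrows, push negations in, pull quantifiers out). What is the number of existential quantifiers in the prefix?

Rewrite implications/biconditionals: A → B as ¬A ∨ B.
  ¬¬(∃n F(n,n)) ∨ (∀m G(m,m)) ∨ ¬(∃m F(m,m))
Move each ¬ inward, flipping quantifiers it crosses:
  (∃n F(n,n)) ∨ (∀m G(m,m)) ∨ (∀m ¬F(m,m))
Rename bound variables to avoid capture: m↦p.
  (∃n F(n,n)) ∨ (∀m G(m,m)) ∨ (∀p ¬F(p,p))
Finally move all quantifiers to the prefix:
  ∃n ∀m ∀p (F(n,n) ∨ G(m,m) ∨ ¬F(p,p))
The prefix is ∃n ∀m ∀p: 2 universal, 1 existential.

1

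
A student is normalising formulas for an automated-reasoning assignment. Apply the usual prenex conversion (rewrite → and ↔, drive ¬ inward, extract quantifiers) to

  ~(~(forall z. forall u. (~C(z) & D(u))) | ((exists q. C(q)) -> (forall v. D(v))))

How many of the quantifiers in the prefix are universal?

First replace A → B with ¬A ∨ B.
  ~(~(forall z. forall u. (~C(z) & D(u))) | ~(exists q. C(q)) | (forall v. D(v)))
Move each ¬ inward, flipping quantifiers it crosses:
  (forall z. forall u. (~C(z) & D(u))) & (exists q. C(q)) & (exists v. ~D(v))
All bound variables are already distinct, so no renaming is needed.
Finally move all quantifiers to the prefix:
  forall z. forall u. exists q. exists v. (~C(z) & D(u) & C(q) & ~D(v))
The prefix is forall z forall u exists q exists v: 2 universal, 2 existential.

2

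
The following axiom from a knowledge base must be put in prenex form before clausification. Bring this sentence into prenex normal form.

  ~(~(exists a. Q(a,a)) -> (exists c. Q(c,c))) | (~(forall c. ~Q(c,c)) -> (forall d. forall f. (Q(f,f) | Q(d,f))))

forall a. forall c. forall w1. forall d. forall f. (~Q(a,a) & ~Q(c,c) | ~Q(w1,w1) | Q(f,f) | Q(d,f))

Eliminate → and ↔ using ¬ and ∨.
  ~(~~(exists a. Q(a,a)) | (exists c. Q(c,c))) | ~~(forall c. ~Q(c,c)) | (forall d. forall f. (Q(f,f) | Q(d,f)))
Push ¬ through the quantifiers and connectives to reach negation normal form:
  (forall a. ~Q(a,a)) & (forall c. ~Q(c,c)) | (forall c. ~Q(c,c)) | (forall d. forall f. (Q(f,f) | Q(d,f)))
Rename bound variables to avoid capture: c↦w1.
  (forall a. ~Q(a,a)) & (forall c. ~Q(c,c)) | (forall w1. ~Q(w1,w1)) | (forall d. forall f. (Q(f,f) | Q(d,f)))
Extract every quantifier outward, since the variables are now distinct and don't occur free across branches:
  forall a. forall c. forall w1. forall d. forall f. (~Q(a,a) & ~Q(c,c) | ~Q(w1,w1) | Q(f,f) | Q(d,f))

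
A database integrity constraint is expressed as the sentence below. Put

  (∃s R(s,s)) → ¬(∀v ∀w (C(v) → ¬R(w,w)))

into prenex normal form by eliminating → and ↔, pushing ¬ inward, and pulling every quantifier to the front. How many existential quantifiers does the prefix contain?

2

Eliminate → and ↔ using ¬ and ∨.
  ¬(∃s R(s,s)) ∨ ¬(∀v ∀w (¬C(v) ∨ ¬R(w,w)))
Push ¬ through the quantifiers and connectives to reach negation normal form:
  (∀s ¬R(s,s)) ∨ (∃v ∃w (C(v) ∧ R(w,w)))
Extract every quantifier outward, since the variables are now distinct and don't occur free across branches:
  ∀s ∃v ∃w (¬R(s,s) ∨ C(v) ∧ R(w,w))
The prefix is ∀s ∃v ∃w: 1 universal, 2 existential.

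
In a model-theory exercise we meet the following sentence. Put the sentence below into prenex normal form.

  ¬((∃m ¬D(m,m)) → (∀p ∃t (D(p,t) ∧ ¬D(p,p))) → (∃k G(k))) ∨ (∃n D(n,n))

∃m ∀p ∃t ∀k ∃n (¬D(m,m) ∧ D(p,t) ∧ ¬D(p,p) ∧ ¬G(k) ∨ D(n,n))

First replace A → B with ¬A ∨ B.
  ¬(¬(∃m ¬D(m,m)) ∨ ¬(∀p ∃t (D(p,t) ∧ ¬D(p,p))) ∨ (∃k G(k))) ∨ (∃n D(n,n))
Move each ¬ inward, flipping quantifiers it crosses:
  (∃m ¬D(m,m)) ∧ (∀p ∃t (D(p,t) ∧ ¬D(p,p))) ∧ (∀k ¬G(k)) ∨ (∃n D(n,n))
All bound variables are already distinct, so no renaming is needed.
Extract every quantifier outward, since the variables are now distinct and don't occur free across branches:
  ∃m ∀p ∃t ∀k ∃n (¬D(m,m) ∧ D(p,t) ∧ ¬D(p,p) ∧ ¬G(k) ∨ D(n,n))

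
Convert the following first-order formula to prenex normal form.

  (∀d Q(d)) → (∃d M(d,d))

Eliminate → and ↔ using ¬ and ∨.
  ¬(∀d Q(d)) ∨ (∃d M(d,d))
Push ¬ through the quantifiers and connectives to reach negation normal form:
  (∃d ¬Q(d)) ∨ (∃d M(d,d))
Standardize variables apart so no two quantifiers bind the same name: d↦w.
  (∃d ¬Q(d)) ∨ (∃w M(w,w))
Extract every quantifier outward, since the variables are now distinct and don't occur free across branches:
  ∃d ∃w (¬Q(d) ∨ M(w,w))

∃d ∃w (¬Q(d) ∨ M(w,w))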